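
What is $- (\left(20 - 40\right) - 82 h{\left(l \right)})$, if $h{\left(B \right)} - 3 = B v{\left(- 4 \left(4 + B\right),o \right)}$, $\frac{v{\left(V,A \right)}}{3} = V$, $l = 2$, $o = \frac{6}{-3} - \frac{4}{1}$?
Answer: $-11542$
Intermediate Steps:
$o = -6$ ($o = 6 \left(- \frac{1}{3}\right) - 4 = -2 - 4 = -6$)
$v{\left(V,A \right)} = 3 V$
$h{\left(B \right)} = 3 + B \left(-48 - 12 B\right)$ ($h{\left(B \right)} = 3 + B 3 \left(- 4 \left(4 + B\right)\right) = 3 + B 3 \left(-16 - 4 B\right) = 3 + B \left(-48 - 12 B\right)$)
$- (\left(20 - 40\right) - 82 h{\left(l \right)}) = - (\left(20 - 40\right) - 82 \left(3 - 24 \left(4 + 2\right)\right)) = - (-20 - 82 \left(3 - 24 \cdot 6\right)) = - (-20 - 82 \left(3 - 144\right)) = - (-20 - -11562) = - (-20 + 11562) = \left(-1\right) 11542 = -11542$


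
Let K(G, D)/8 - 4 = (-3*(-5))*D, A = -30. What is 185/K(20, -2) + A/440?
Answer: -2191/2288 ≈ -0.95761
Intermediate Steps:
K(G, D) = 32 + 120*D (K(G, D) = 32 + 8*((-3*(-5))*D) = 32 + 8*(15*D) = 32 + 120*D)
185/K(20, -2) + A/440 = 185/(32 + 120*(-2)) - 30/440 = 185/(32 - 240) - 30*1/440 = 185/(-208) - 3/44 = 185*(-1/208) - 3/44 = -185/208 - 3/44 = -2191/2288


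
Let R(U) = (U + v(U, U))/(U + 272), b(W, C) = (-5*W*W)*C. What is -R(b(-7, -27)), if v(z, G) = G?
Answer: -13230/6887 ≈ -1.9210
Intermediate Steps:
b(W, C) = -5*C*W² (b(W, C) = (-5*W²)*C = -5*C*W²)
R(U) = 2*U/(272 + U) (R(U) = (U + U)/(U + 272) = (2*U)/(272 + U) = 2*U/(272 + U))
-R(b(-7, -27)) = -2*(-5*(-27)*(-7)²)/(272 - 5*(-27)*(-7)²) = -2*(-5*(-27)*49)/(272 - 5*(-27)*49) = -2*6615/(272 + 6615) = -2*6615/6887 = -1*13230/6887 = -13230/6887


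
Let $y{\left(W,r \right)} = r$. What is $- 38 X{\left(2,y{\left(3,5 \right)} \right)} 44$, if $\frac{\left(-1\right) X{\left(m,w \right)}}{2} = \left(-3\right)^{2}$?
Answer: $30096$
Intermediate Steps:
$X{\left(m,w \right)} = -18$ ($X{\left(m,w \right)} = - 2 \left(-3\right)^{2} = \left(-2\right) 9 = -18$)
$- 38 X{\left(2,y{\left(3,5 \right)} \right)} 44 = \left(-38\right) \left(-18\right) 44 = 684 \cdot 44 = 30096$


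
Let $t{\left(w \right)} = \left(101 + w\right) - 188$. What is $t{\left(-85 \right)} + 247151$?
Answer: $246979$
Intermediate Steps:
$t{\left(w \right)} = -87 + w$
$t{\left(-85 \right)} + 247151 = \left(-87 - 85\right) + 247151 = -172 + 247151 = 246979$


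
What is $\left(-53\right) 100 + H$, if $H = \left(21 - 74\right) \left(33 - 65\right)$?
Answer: $-3604$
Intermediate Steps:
$H = 1696$ ($H = \left(-53\right) \left(-32\right) = 1696$)
$\left(-53\right) 100 + H = \left(-53\right) 100 + 1696 = -5300 + 1696 = -3604$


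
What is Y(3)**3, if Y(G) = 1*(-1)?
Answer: -1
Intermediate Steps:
Y(G) = -1
Y(3)**3 = (-1)**3 = -1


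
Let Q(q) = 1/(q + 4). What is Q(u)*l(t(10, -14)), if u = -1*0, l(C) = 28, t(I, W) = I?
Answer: 7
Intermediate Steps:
u = 0
Q(q) = 1/(4 + q)
Q(u)*l(t(10, -14)) = 28/(4 + 0) = 28/4 = (1/4)*28 = 7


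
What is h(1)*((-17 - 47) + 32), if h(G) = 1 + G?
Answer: -64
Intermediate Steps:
h(1)*((-17 - 47) + 32) = (1 + 1)*((-17 - 47) + 32) = 2*(-64 + 32) = 2*(-32) = -64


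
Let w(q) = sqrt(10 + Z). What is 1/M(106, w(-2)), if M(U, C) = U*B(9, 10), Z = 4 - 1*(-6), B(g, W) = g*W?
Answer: 1/9540 ≈ 0.00010482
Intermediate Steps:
B(g, W) = W*g
Z = 10 (Z = 4 + 6 = 10)
w(q) = 2*sqrt(5) (w(q) = sqrt(10 + 10) = sqrt(20) = 2*sqrt(5))
M(U, C) = 90*U (M(U, C) = U*(10*9) = U*90 = 90*U)
1/M(106, w(-2)) = 1/(90*106) = 1/9540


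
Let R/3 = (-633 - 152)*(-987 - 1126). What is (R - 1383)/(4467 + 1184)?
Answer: 4974732/5651 ≈ 880.33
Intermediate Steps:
R = 4976115 (R = 3*((-633 - 152)*(-987 - 1126)) = 3*(-785*(-2113)) = 3*1658705 = 4976115)
(R - 1383)/(4467 + 1184) = (4976115 - 1383)/(4467 + 1184) = 4974732/5651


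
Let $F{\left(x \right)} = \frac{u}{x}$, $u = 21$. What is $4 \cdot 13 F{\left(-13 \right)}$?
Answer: $-84$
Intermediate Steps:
$F{\left(x \right)} = \frac{21}{x}$
$4 \cdot 13 F{\left(-13 \right)} = 4 \cdot 13 \frac{21}{-13} = 52 \cdot 21 \left(- \frac{1}{13}\right) = 52 \left(- \frac{21}{13}\right) = -84$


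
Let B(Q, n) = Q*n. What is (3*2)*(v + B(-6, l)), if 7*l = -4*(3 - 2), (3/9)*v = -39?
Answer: -4770/7 ≈ -681.43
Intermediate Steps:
v = -117 (v = 3*(-39) = -117)
l = -4/7 (l = (-4*(3 - 2))/7 = (-4*1)/7 = (⅐)*(-4) = -4/7 ≈ -0.57143)
(3*2)*(v + B(-6, l)) = (3*2)*(-117 - 6*(-4/7)) = 6*(-117 + 24/7) = 6*(-795/7) = -4770/7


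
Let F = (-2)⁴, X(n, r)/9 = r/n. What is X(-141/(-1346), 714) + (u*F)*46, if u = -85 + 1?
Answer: -22596/47 ≈ -480.77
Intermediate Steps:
u = -84
X(n, r) = 9*r/n (X(n, r) = 9*(r/n) = 9*r/n)
F = 16
X(-141/(-1346), 714) + (u*F)*46 = 9*714/(-141/(-1346)) - 84*16*46 = 9*714/(-141*(-1/1346)) - 1344*46 = 9*714/(141/1346) - 61824 = 9*714*(1346/141) - 61824 = 2883132/47 - 61824 = -22596/47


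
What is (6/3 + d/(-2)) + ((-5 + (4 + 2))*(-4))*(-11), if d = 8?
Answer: 42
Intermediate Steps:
(6/3 + d/(-2)) + ((-5 + (4 + 2))*(-4))*(-11) = (6/3 + 8/(-2)) + ((-5 + (4 + 2))*(-4))*(-11) = (6*(⅓) + 8*(-½)) + ((-5 + 6)*(-4))*(-11) = (2 - 4) + (1*(-4))*(-11) = -2 - 4*(-11) = -2 + 44 = 42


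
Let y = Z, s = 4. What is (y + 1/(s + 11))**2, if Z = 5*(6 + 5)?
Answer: 682276/225 ≈ 3032.3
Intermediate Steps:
Z = 55 (Z = 5*11 = 55)
y = 55
(y + 1/(s + 11))**2 = (55 + 1/(4 + 11))**2 = (55 + 1/15)**2 = (826/15)**2 = 682276/225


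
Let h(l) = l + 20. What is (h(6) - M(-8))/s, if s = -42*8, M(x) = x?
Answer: -17/168 ≈ -0.10119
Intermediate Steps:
h(l) = 20 + l
s = -336
(h(6) - M(-8))/s = ((20 + 6) - 1*(-8))/(-336) = (26 + 8)*(-1/336) = 34*(-1/336) = -17/168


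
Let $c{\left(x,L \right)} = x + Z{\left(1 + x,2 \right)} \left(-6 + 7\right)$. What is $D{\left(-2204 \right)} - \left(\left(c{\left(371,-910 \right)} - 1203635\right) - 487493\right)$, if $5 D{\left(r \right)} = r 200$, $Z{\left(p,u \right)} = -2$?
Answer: $1602599$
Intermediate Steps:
$D{\left(r \right)} = 40 r$ ($D{\left(r \right)} = \frac{r 200}{5} = \frac{200 r}{5} = 40 r$)
$c{\left(x,L \right)} = -2 + x$ ($c{\left(x,L \right)} = x - 2 \left(-6 + 7\right) = x - 2 = -2 + x$)
$D{\left(-2204 \right)} - \left(\left(c{\left(371,-910 \right)} - 1203635\right) - 487493\right) = 40 \left(-2204\right) - \left(\left(\left(-2 + 371\right) - 1203635\right) - 487493\right) = -88160 - \left(\left(369 - 1203635\right) - 487493\right) = -88160 - \left(-1203266 - 487493\right) = -88160 - -1690759 = -88160 + 1690759 = 1602599$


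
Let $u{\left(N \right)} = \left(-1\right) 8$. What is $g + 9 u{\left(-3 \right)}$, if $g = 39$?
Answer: $-33$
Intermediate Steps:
$u{\left(N \right)} = -8$
$g + 9 u{\left(-3 \right)} = 39 + 9 \left(-8\right) = 39 - 72 = -33$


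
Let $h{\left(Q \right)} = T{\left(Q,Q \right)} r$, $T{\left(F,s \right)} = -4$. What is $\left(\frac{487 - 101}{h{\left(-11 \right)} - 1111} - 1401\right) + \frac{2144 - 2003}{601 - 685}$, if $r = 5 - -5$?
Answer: $- \frac{45216333}{32228} \approx -1403.0$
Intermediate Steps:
$r = 10$ ($r = 5 + 5 = 10$)
$h{\left(Q \right)} = -40$ ($h{\left(Q \right)} = \left(-4\right) 10 = -40$)
$\left(\frac{487 - 101}{h{\left(-11 \right)} - 1111} - 1401\right) + \frac{2144 - 2003}{601 - 685} = \left(\frac{487 - 101}{-40 - 1111} - 1401\right) + \frac{2144 - 2003}{601 - 685} = \left(\frac{386}{-1151} - 1401\right) + \frac{141}{-84} = \left(386 \left(- \frac{1}{1151}\right) - 1401\right) + 141 \left(- \frac{1}{84}\right) = \left(- \frac{386}{1151} - 1401\right) - \frac{47}{28} = - \frac{1612937}{1151} - \frac{47}{28} = - \frac{45216333}{32228}$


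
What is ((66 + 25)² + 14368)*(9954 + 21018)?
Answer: 701484828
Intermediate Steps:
((66 + 25)² + 14368)*(9954 + 21018) = (91² + 14368)*30972 = (8281 + 14368)*30972 = 22649*30972 = 701484828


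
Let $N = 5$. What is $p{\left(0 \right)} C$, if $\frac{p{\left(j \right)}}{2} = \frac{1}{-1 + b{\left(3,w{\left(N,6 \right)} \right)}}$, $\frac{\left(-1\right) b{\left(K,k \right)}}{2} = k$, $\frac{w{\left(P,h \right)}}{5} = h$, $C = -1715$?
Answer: $\frac{3430}{61} \approx 56.229$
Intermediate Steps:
$w{\left(P,h \right)} = 5 h$
$b{\left(K,k \right)} = - 2 k$
$p{\left(j \right)} = - \frac{2}{61}$ ($p{\left(j \right)} = \frac{2}{-1 - 2 \cdot 5 \cdot 6} = \frac{2}{-1 - 60} = \frac{2}{-61} = 2 \left(- \frac{1}{61}\right) = - \frac{2}{61}$)
$p{\left(0 \right)} C = \left(- \frac{2}{61}\right) \left(-1715\right) = \frac{3430}{61}$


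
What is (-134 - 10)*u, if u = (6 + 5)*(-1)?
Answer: 1584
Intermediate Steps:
u = -11 (u = 11*(-1) = -11)
(-134 - 10)*u = (-134 - 10)*(-11) = -144*(-11) = 1584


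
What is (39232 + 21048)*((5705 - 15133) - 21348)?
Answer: -1855177280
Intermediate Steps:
(39232 + 21048)*((5705 - 15133) - 21348) = 60280*(-9428 - 21348) = 60280*(-30776) = -1855177280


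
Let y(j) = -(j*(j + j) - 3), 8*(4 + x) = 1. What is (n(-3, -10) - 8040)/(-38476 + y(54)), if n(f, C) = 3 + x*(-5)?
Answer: 64141/354440 ≈ 0.18096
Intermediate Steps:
x = -31/8 (x = -4 + (1/8)*1 = -4 + 1/8 = -31/8 ≈ -3.8750)
y(j) = 3 - 2*j**2 (y(j) = -(j*(2*j) - 3) = -(2*j**2 - 3) = -(-3 + 2*j**2) = 3 - 2*j**2)
n(f, C) = 179/8 (n(f, C) = 3 - 31/8*(-5) = 3 + 155/8 = 179/8)
(n(-3, -10) - 8040)/(-38476 + y(54)) = (179/8 - 8040)/(-38476 + (3 - 2*54**2)) = -64141/(8*(-38476 + (3 - 2*2916))) = -64141/(8*(-38476 + (3 - 5832))) = -64141/(8*(-38476 - 5829)) = -64141/8/(-44305) = -64141/8*(-1/44305) = 64141/354440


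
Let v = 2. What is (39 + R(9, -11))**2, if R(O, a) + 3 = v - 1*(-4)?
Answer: 1764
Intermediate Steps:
R(O, a) = 3 (R(O, a) = -3 + (2 - 1*(-4)) = -3 + (2 + 4) = -3 + 6 = 3)
(39 + R(9, -11))**2 = (39 + 3)**2 = 42**2 = 1764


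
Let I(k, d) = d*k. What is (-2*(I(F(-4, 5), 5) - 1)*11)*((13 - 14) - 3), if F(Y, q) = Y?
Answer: -1848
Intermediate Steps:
(-2*(I(F(-4, 5), 5) - 1)*11)*((13 - 14) - 3) = (-2*(5*(-4) - 1)*11)*((13 - 14) - 3) = (-2*(-20 - 1)*11)*(-1 - 3) = (-2*(-21)*11)*(-4) = (42*11)*(-4) = 462*(-4) = -1848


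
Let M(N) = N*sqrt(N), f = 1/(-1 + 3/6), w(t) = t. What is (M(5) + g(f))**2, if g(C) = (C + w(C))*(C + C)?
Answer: 381 + 160*sqrt(5) ≈ 738.77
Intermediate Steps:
f = -2 (f = 1/(-1 + 3*(1/6)) = 1/(-1 + 1/2) = 1/(-1/2) = -2)
g(C) = 4*C**2 (g(C) = (C + C)*(C + C) = (2*C)*(2*C) = 4*C**2)
M(N) = N**(3/2)
(M(5) + g(f))**2 = (5**(3/2) + 4*(-2)**2)**2 = (5*sqrt(5) + 4*4)**2 = (5*sqrt(5) + 16)**2 = (16 + 5*sqrt(5))**2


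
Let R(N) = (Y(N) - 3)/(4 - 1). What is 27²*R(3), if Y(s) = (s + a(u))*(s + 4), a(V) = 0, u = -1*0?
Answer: 4374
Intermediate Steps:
u = 0
Y(s) = s*(4 + s) (Y(s) = (s + 0)*(s + 4) = s*(4 + s))
R(N) = -1 + N*(4 + N)/3 (R(N) = (N*(4 + N) - 3)/(4 - 1) = (-3 + N*(4 + N))/3 = (-3 + N*(4 + N))*(⅓) = -1 + N*(4 + N)/3)
27²*R(3) = 27²*(-1 + (⅓)*3² + (4/3)*3) = 729*(-1 + (⅓)*9 + 4) = 729*(-1 + 3 + 4) = 729*6 = 4374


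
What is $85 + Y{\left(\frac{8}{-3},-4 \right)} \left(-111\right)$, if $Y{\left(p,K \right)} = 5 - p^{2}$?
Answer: $\frac{958}{3} \approx 319.33$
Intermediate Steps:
$85 + Y{\left(\frac{8}{-3},-4 \right)} \left(-111\right) = 85 + \left(5 - \left(\frac{8}{-3}\right)^{2}\right) \left(-111\right) = 85 + \left(5 - \left(8 \left(- \frac{1}{3}\right)\right)^{2}\right) \left(-111\right) = 85 + \left(5 - \left(- \frac{8}{3}\right)^{2}\right) \left(-111\right) = 85 + \left(5 - \frac{64}{9}\right) \left(-111\right) = 85 - - \frac{703}{3} = 85 + \frac{703}{3} = \frac{958}{3}$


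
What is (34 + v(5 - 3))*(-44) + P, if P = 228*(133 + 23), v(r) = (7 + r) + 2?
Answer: 33588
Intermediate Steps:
v(r) = 9 + r
P = 35568 (P = 228*156 = 35568)
(34 + v(5 - 3))*(-44) + P = (34 + (9 + (5 - 3)))*(-44) + 35568 = (34 + (9 + 2))*(-44) + 35568 = (34 + 11)*(-44) + 35568 = 45*(-44) + 35568 = -1980 + 35568 = 33588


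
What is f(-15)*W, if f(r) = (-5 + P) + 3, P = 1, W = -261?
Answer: 261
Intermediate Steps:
f(r) = -1 (f(r) = (-5 + 1) + 3 = -4 + 3 = -1)
f(-15)*W = -1*(-261) = 261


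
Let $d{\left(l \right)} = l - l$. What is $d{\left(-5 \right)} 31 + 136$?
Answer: $136$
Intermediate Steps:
$d{\left(l \right)} = 0$
$d{\left(-5 \right)} 31 + 136 = 0 \cdot 31 + 136 = 0 + 136 = 136$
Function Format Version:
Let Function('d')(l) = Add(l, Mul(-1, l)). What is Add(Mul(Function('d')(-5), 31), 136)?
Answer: 136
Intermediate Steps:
Function('d')(l) = 0
Add(Mul(Function('d')(-5), 31), 136) = Add(Mul(0, 31), 136) = Add(0, 136) = 136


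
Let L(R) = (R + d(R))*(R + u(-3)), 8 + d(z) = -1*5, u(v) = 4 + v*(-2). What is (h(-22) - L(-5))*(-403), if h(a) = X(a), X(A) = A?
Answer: -27404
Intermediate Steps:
u(v) = 4 - 2*v
d(z) = -13 (d(z) = -8 - 1*5 = -8 - 5 = -13)
h(a) = a
L(R) = (-13 + R)*(10 + R) (L(R) = (R - 13)*(R + (4 - 2*(-3))) = (-13 + R)*(R + (4 + 6)) = (-13 + R)*(R + 10) = (-13 + R)*(10 + R))
(h(-22) - L(-5))*(-403) = (-22 - (-130 + (-5)² - 3*(-5)))*(-403) = (-22 - (-130 + 25 + 15))*(-403) = (-22 - 1*(-90))*(-403) = (-22 + 90)*(-403) = 68*(-403) = -27404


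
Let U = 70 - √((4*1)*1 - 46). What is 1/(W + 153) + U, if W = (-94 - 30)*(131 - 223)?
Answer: 809271/11561 - I*√42 ≈ 70.0 - 6.4807*I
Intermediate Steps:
W = 11408 (W = -124*(-92) = 11408)
U = 70 - I*√42 (U = 70 - √(4*1 - 46) = 70 - √(4 - 46) = 70 - √(-42) = 70 - I*√42 ≈ 70.0 - 6.4807*I)
1/(W + 153) + U = 1/(11408 + 153) + (70 - I*√42) = 1/11561 + (70 - I*√42) = 809271/11561 - I*√42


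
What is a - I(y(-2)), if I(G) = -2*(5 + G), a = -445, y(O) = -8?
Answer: -451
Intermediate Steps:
I(G) = -10 - 2*G
a - I(y(-2)) = -445 - (-10 - 2*(-8)) = -445 - (-10 + 16) = -445 - 1*6 = -445 - 6 = -451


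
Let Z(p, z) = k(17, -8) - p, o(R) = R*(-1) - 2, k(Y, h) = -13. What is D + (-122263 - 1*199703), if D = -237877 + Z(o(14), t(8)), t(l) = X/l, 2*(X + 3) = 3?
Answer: -559840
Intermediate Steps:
X = -3/2 (X = -3 + (1/2)*3 = -3 + 3/2 = -3/2 ≈ -1.5000)
o(R) = -2 - R (o(R) = -R - 2 = -2 - R)
t(l) = -3/(2*l)
Z(p, z) = -13 - p
D = -237874 (D = -237877 + (-13 - (-2 - 1*14)) = -237877 + (-13 - (-2 - 14)) = -237877 + (-13 - 1*(-16)) = -237877 + (-13 + 16) = -237877 + 3 = -237874)
D + (-122263 - 1*199703) = -237874 + (-122263 - 1*199703) = -237874 + (-122263 - 199703) = -237874 - 321966 = -559840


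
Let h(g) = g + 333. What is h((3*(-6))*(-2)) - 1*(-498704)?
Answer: 499073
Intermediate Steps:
h(g) = 333 + g
h((3*(-6))*(-2)) - 1*(-498704) = (333 + (3*(-6))*(-2)) - 1*(-498704) = (333 - 18*(-2)) + 498704 = (333 + 36) + 498704 = 369 + 498704 = 499073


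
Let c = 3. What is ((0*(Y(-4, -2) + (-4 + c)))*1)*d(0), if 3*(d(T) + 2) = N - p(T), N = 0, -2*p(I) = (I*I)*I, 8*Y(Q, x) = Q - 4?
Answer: 0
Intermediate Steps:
Y(Q, x) = -½ + Q/8 (Y(Q, x) = (Q - 4)/8 = (-4 + Q)/8 = -½ + Q/8)
p(I) = -I³/2 (p(I) = -I*I*I/2 = -I²*I/2 = -I³/2)
d(T) = -2 + T³/6 (d(T) = -2 + (0 - (-1)*T³/2)/3 = -2 + (0 + T³/2)/3 = -2 + (T³/2)/3 = -2 + T³/6)
((0*(Y(-4, -2) + (-4 + c)))*1)*d(0) = ((0*((-½ + (⅛)*(-4)) + (-4 + 3)))*1)*(-2 + (⅙)*0³) = ((0*((-½ - ½) - 1))*1)*(-2 + (⅙)*0) = ((0*(-1 - 1))*1)*(-2 + 0) = ((0*(-2))*1)*(-2) = (0*1)*(-2) = 0*(-2) = 0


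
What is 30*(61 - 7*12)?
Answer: -690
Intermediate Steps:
30*(61 - 7*12) = 30*(61 - 84) = 30*(-23) = -690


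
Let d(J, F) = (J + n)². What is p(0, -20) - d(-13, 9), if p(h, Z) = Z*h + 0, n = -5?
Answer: -324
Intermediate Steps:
d(J, F) = (-5 + J)² (d(J, F) = (J - 5)² = (-5 + J)²)
p(h, Z) = Z*h
p(0, -20) - d(-13, 9) = -20*0 - (-5 - 13)² = 0 - 1*(-18)² = 0 - 1*324 = 0 - 324 = -324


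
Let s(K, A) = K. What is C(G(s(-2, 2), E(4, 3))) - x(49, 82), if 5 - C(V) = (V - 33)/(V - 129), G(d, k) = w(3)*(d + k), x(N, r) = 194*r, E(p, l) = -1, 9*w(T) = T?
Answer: -1033712/65 ≈ -15903.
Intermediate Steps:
w(T) = T/9
G(d, k) = d/3 + k/3 (G(d, k) = ((⅑)*3)*(d + k) = (d + k)/3 = d/3 + k/3)
C(V) = 5 - (-33 + V)/(-129 + V) (C(V) = 5 - (V - 33)/(V - 129) = 5 - (-33 + V)/(-129 + V))
C(G(s(-2, 2), E(4, 3))) - x(49, 82) = 4*(-153 + ((⅓)*(-2) + (⅓)*(-1)))/(-129 + ((⅓)*(-2) + (⅓)*(-1))) - 194*82 = 4*(-153 + (-⅔ - ⅓))/(-129 + (-⅔ - ⅓)) - 1*15908 = 4*(-153 - 1)/(-129 - 1) - 15908 = 4*(-154)/(-130) - 15908 = 4*(-1/130)*(-154) - 15908 = 308/65 - 15908 = -1033712/65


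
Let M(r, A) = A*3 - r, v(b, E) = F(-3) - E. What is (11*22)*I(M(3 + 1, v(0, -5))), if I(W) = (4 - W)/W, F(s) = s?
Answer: 242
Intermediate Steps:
v(b, E) = -3 - E
M(r, A) = -r + 3*A (M(r, A) = 3*A - r = -r + 3*A)
I(W) = (4 - W)/W
(11*22)*I(M(3 + 1, v(0, -5))) = (11*22)*((4 - (-(3 + 1) + 3*(-3 - 1*(-5))))/(-(3 + 1) + 3*(-3 - 1*(-5)))) = 242*((4 - (-1*4 + 3*(-3 + 5)))/(-1*4 + 3*(-3 + 5))) = 242*((4 - (-4 + 3*2))/(-4 + 3*2)) = 242*((4 - (-4 + 6))/(-4 + 6)) = 242*((4 - 1*2)/2) = 242*((4 - 2)/2) = 242*((½)*2) = 242*1 = 242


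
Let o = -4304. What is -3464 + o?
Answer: -7768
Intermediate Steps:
-3464 + o = -3464 - 4304 = -7768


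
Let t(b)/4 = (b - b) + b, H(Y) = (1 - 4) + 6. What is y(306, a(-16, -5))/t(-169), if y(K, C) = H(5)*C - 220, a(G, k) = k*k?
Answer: 145/676 ≈ 0.21450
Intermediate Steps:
H(Y) = 3 (H(Y) = -3 + 6 = 3)
a(G, k) = k**2
t(b) = 4*b (t(b) = 4*((b - b) + b) = 4*(0 + b) = 4*b)
y(K, C) = -220 + 3*C (y(K, C) = 3*C - 220 = -220 + 3*C)
y(306, a(-16, -5))/t(-169) = (-220 + 3*(-5)**2)/((4*(-169))) = (-220 + 3*25)/(-676) = (-220 + 75)*(-1/676) = -145*(-1/676) = 145/676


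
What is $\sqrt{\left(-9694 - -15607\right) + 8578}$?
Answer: $\sqrt{14491} \approx 120.38$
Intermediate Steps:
$\sqrt{\left(-9694 - -15607\right) + 8578} = \sqrt{\left(-9694 + 15607\right) + 8578} = \sqrt{5913 + 8578} = \sqrt{14491}$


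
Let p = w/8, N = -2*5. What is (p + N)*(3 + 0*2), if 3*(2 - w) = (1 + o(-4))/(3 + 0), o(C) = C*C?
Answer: -719/24 ≈ -29.958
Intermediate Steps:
o(C) = C²
w = ⅑ (w = 2 - (1 + (-4)²)/(3*(3 + 0)) = 2 - (1 + 16)/(3*3) = 2 - 17/(3*3) = 2 - ⅓*17/3 = 2 - 17/9 = ⅑ ≈ 0.11111)
N = -10
p = 1/72 (p = (⅑)/8 = (⅑)*(⅛) = 1/72 ≈ 0.013889)
(p + N)*(3 + 0*2) = (1/72 - 10)*(3 + 0*2) = -719*(3 + 0)/72 = -719/72*3 = -719/24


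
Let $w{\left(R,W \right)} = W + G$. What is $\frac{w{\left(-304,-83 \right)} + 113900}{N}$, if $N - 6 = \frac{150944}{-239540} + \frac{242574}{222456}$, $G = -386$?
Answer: $\frac{251850425068060}{14343768289} \approx 17558.0$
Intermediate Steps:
$w{\left(R,W \right)} = -386 + W$ ($w{\left(R,W \right)} = W - 386 = -386 + W$)
$N = \frac{14343768289}{2220296260}$ ($N = 6 + \left(\frac{150944}{-239540} + \frac{242574}{222456}\right) = 6 + \left(150944 \left(- \frac{1}{239540}\right) + 242574 \cdot \frac{1}{222456}\right) = 6 + \left(- \frac{37736}{59885} + \frac{40429}{37076}\right) = 6 + \frac{1021990729}{2220296260} = \frac{14343768289}{2220296260} \approx 6.4603$)
$\frac{w{\left(-304,-83 \right)} + 113900}{N} = \frac{\left(-386 - 83\right) + 113900}{\frac{14343768289}{2220296260}} = \left(-469 + 113900\right) \frac{2220296260}{14343768289} = 113431 \cdot \frac{2220296260}{14343768289} = \frac{251850425068060}{14343768289}$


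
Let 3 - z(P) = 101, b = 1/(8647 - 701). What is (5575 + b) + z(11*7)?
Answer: 43520243/7946 ≈ 5477.0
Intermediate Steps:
b = 1/7946 ≈ 0.00012585
z(P) = -98 (z(P) = 3 - 1*101 = 3 - 101 = -98)
(5575 + b) + z(11*7) = (5575 + 1/7946) - 98 = 44298951/7946 - 98 = 43520243/7946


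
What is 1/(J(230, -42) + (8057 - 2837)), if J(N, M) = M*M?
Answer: 1/6984 ≈ 0.00014318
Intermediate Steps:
J(N, M) = M²
1/(J(230, -42) + (8057 - 2837)) = 1/((-42)² + (8057 - 2837)) = 1/(1764 + 5220) = 1/6984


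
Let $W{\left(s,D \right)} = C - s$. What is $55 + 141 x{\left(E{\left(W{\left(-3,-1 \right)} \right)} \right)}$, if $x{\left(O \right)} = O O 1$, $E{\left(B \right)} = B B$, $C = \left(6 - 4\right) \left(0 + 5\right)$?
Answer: $4027156$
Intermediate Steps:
$C = 10$ ($C = 2 \cdot 5 = 10$)
$W{\left(s,D \right)} = 10 - s$
$E{\left(B \right)} = B^{2}$
$x{\left(O \right)} = O^{2}$ ($x{\left(O \right)} = O^{2} \cdot 1 = O^{2}$)
$55 + 141 x{\left(E{\left(W{\left(-3,-1 \right)} \right)} \right)} = 55 + 141 \left(\left(10 - -3\right)^{2}\right)^{2} = 55 + 141 \left(\left(10 + 3\right)^{2}\right)^{2} = 55 + 141 \left(13^{2}\right)^{2} = 55 + 141 \cdot 169^{2} = 55 + 141 \cdot 28561 = 55 + 4027101 = 4027156$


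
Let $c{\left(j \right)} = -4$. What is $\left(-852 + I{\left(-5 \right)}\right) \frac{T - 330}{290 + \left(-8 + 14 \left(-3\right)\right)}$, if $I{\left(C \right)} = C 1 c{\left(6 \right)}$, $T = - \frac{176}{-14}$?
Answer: $\frac{115544}{105} \approx 1100.4$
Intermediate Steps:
$T = \frac{88}{7}$ ($T = \left(-176\right) \left(- \frac{1}{14}\right) = \frac{88}{7} \approx 12.571$)
$I{\left(C \right)} = - 4 C$ ($I{\left(C \right)} = C 1 \left(-4\right) = C \left(-4\right) = - 4 C$)
$\left(-852 + I{\left(-5 \right)}\right) \frac{T - 330}{290 + \left(-8 + 14 \left(-3\right)\right)} = \left(-852 - -20\right) \frac{\frac{88}{7} - 330}{290 + \left(-8 + 14 \left(-3\right)\right)} = \left(-852 + 20\right) \left(- \frac{2222}{7 \left(290 - 50\right)}\right) = - 832 \left(- \frac{2222}{7 \left(290 - 50\right)}\right) = - 832 \left(- \frac{2222}{7 \cdot 240}\right) = - 832 \left(\left(- \frac{2222}{7}\right) \frac{1}{240}\right) = \left(-832\right) \left(- \frac{1111}{840}\right) = \frac{115544}{105}$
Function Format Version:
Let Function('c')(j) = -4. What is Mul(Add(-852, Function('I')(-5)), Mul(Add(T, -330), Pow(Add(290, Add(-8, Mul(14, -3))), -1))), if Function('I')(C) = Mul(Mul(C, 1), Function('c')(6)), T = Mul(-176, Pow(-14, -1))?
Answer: Rational(115544, 105) ≈ 1100.4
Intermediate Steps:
T = Rational(88, 7) (T = Mul(-176, Rational(-1, 14)) = Rational(88, 7) ≈ 12.571)
Function('I')(C) = Mul(-4, C) (Function('I')(C) = Mul(Mul(C, 1), -4) = Mul(C, -4) = Mul(-4, C))
Mul(Add(-852, Function('I')(-5)), Mul(Add(T, -330), Pow(Add(290, Add(-8, Mul(14, -3))), -1))) = Mul(Add(-852, Mul(-4, -5)), Mul(Add(Rational(88, 7), -330), Pow(Add(290, Add(-8, Mul(14, -3))), -1))) = Mul(Add(-852, 20), Mul(Rational(-2222, 7), Pow(Add(290, Add(-8, -42)), -1))) = Mul(-832, Mul(Rational(-2222, 7), Pow(Add(290, -50), -1))) = Mul(-832, Mul(Rational(-2222, 7), Pow(240, -1))) = Mul(-832, Mul(Rational(-2222, 7), Rational(1, 240))) = Mul(-832, Rational(-1111, 840)) = Rational(115544, 105)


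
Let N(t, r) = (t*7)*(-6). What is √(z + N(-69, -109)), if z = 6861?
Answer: √9759 ≈ 98.788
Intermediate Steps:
N(t, r) = -42*t (N(t, r) = (7*t)*(-6) = -42*t)
√(z + N(-69, -109)) = √(6861 - 42*(-69)) = √(6861 + 2898) = √9759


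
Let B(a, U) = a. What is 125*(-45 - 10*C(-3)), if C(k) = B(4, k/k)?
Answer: -10625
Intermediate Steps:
C(k) = 4
125*(-45 - 10*C(-3)) = 125*(-45 - 10*4) = 125*(-45 - 40) = 125*(-85) = -10625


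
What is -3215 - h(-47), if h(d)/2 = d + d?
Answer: -3027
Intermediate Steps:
h(d) = 4*d (h(d) = 2*(d + d) = 2*(2*d) = 4*d)
-3215 - h(-47) = -3215 - 4*(-47) = -3215 - 1*(-188) = -3215 + 188 = -3027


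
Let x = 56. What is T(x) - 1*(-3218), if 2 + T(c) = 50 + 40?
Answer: 3306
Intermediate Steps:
T(c) = 88 (T(c) = -2 + (50 + 40) = -2 + 90 = 88)
T(x) - 1*(-3218) = 88 - 1*(-3218) = 88 + 3218 = 3306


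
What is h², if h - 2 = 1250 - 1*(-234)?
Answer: 2208196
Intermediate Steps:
h = 1486 (h = 2 + (1250 - 1*(-234)) = 2 + (1250 + 234) = 2 + 1484 = 1486)
h² = 1486² = 2208196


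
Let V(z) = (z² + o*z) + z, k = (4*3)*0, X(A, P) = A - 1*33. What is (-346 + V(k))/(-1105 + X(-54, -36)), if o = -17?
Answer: 173/596 ≈ 0.29027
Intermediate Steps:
X(A, P) = -33 + A (X(A, P) = A - 33 = -33 + A)
k = 0 (k = 12*0 = 0)
V(z) = z² - 16*z (V(z) = (z² - 17*z) + z = z² - 16*z)
(-346 + V(k))/(-1105 + X(-54, -36)) = (-346 + 0*(-16 + 0))/(-1105 + (-33 - 54)) = (-346 + 0*(-16))/(-1105 - 87) = (-346 + 0)/(-1192) = -346*(-1/1192) = 173/596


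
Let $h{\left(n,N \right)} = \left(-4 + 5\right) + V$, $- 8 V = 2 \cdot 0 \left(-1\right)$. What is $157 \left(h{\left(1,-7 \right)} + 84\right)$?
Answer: $13345$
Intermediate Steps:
$V = 0$ ($V = - \frac{2 \cdot 0 \left(-1\right)}{8} = - \frac{0 \left(-1\right)}{8} = \left(- \frac{1}{8}\right) 0 = 0$)
$h{\left(n,N \right)} = 1$ ($h{\left(n,N \right)} = \left(-4 + 5\right) + 0 = 1 + 0 = 1$)
$157 \left(h{\left(1,-7 \right)} + 84\right) = 157 \left(1 + 84\right) = 157 \cdot 85 = 13345$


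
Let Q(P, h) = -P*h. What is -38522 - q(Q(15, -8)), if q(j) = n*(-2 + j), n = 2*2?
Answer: -38994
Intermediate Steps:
n = 4
Q(P, h) = -P*h
q(j) = -8 + 4*j (q(j) = 4*(-2 + j) = -8 + 4*j)
-38522 - q(Q(15, -8)) = -38522 - (-8 + 4*(-1*15*(-8))) = -38522 - (-8 + 4*120) = -38522 - (-8 + 480) = -38522 - 1*472 = -38522 - 472 = -38994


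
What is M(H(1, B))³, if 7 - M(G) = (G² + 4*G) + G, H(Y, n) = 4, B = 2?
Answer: -24389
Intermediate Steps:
M(G) = 7 - G² - 5*G (M(G) = 7 - ((G² + 4*G) + G) = 7 - (G² + 5*G) = 7 + (-G² - 5*G) = 7 - G² - 5*G)
M(H(1, B))³ = (7 - 1*4² - 5*4)³ = (7 - 1*16 - 20)³ = (7 - 16 - 20)³ = (-29)³ = -24389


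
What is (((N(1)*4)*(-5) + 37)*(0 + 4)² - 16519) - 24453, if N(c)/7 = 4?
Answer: -49340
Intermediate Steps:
N(c) = 28 (N(c) = 7*4 = 28)
(((N(1)*4)*(-5) + 37)*(0 + 4)² - 16519) - 24453 = (((28*4)*(-5) + 37)*(0 + 4)² - 16519) - 24453 = ((112*(-5) + 37)*4² - 16519) - 24453 = ((-560 + 37)*16 - 16519) - 24453 = (-523*16 - 16519) - 24453 = (-8368 - 16519) - 24453 = -24887 - 24453 = -49340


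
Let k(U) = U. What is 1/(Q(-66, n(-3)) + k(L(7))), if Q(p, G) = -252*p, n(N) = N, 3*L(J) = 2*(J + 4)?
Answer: 3/49918 ≈ 6.0099e-5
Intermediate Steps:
L(J) = 8/3 + 2*J/3 (L(J) = (2*(J + 4))/3 = (2*(4 + J))/3 = (8 + 2*J)/3 = 8/3 + 2*J/3)
1/(Q(-66, n(-3)) + k(L(7))) = 1/(-252*(-66) + (8/3 + (⅔)*7)) = 1/(16632 + (8/3 + 14/3)) = 1/(16632 + 22/3) = 1/(49918/3) = 3/49918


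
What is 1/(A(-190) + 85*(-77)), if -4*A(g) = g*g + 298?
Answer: -2/31289 ≈ -6.3920e-5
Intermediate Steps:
A(g) = -149/2 - g²/4 (A(g) = -(g*g + 298)/4 = -(g² + 298)/4 = -(298 + g²)/4 = -149/2 - g²/4)
1/(A(-190) + 85*(-77)) = 1/((-149/2 - ¼*(-190)²) + 85*(-77)) = 1/((-149/2 - ¼*36100) - 6545) = 1/((-149/2 - 9025) - 6545) = 1/(-18199/2 - 6545) = 1/(-31289/2) = -2/31289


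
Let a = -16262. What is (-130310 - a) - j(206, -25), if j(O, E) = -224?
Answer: -113824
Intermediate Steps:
(-130310 - a) - j(206, -25) = (-130310 - 1*(-16262)) - 1*(-224) = (-130310 + 16262) + 224 = -114048 + 224 = -113824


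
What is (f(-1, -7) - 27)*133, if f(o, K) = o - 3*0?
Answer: -3724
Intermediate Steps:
f(o, K) = o (f(o, K) = o + 0 = o)
(f(-1, -7) - 27)*133 = (-1 - 27)*133 = -28*133 = -3724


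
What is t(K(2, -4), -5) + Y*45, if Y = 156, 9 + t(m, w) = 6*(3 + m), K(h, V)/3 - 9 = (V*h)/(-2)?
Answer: 7263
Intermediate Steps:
K(h, V) = 27 - 3*V*h/2 (K(h, V) = 27 + 3*((V*h)/(-2)) = 27 + 3*((V*h)*(-½)) = 27 + 3*(-V*h/2) = 27 - 3*V*h/2)
t(m, w) = 9 + 6*m (t(m, w) = -9 + 6*(3 + m) = -9 + (18 + 6*m) = 9 + 6*m)
t(K(2, -4), -5) + Y*45 = (9 + 6*(27 - 3/2*(-4)*2)) + 156*45 = (9 + 6*(27 + 12)) + 7020 = (9 + 6*39) + 7020 = (9 + 234) + 7020 = 243 + 7020 = 7263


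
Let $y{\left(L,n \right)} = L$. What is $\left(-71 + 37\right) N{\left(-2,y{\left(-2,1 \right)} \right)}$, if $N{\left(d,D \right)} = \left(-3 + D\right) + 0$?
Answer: $170$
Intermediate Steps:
$N{\left(d,D \right)} = -3 + D$
$\left(-71 + 37\right) N{\left(-2,y{\left(-2,1 \right)} \right)} = \left(-71 + 37\right) \left(-3 - 2\right) = \left(-34\right) \left(-5\right) = 170$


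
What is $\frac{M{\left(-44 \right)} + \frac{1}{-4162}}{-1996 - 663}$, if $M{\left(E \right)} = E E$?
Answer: $- \frac{8057631}{11066758} \approx -0.72809$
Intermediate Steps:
$M{\left(E \right)} = E^{2}$
$\frac{M{\left(-44 \right)} + \frac{1}{-4162}}{-1996 - 663} = \frac{\left(-44\right)^{2} + \frac{1}{-4162}}{-1996 - 663} = \frac{1936 - \frac{1}{4162}}{-2659} = \frac{8057631}{4162} \left(- \frac{1}{2659}\right) = - \frac{8057631}{11066758}$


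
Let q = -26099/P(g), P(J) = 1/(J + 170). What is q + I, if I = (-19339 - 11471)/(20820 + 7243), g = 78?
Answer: -181639257586/28063 ≈ -6.4726e+6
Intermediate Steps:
P(J) = 1/(170 + J)
q = -6472552 (q = -26099/(1/(170 + 78)) = -26099/(1/248) = -26099/1/248 = -26099*248 = -6472552)
I = -30810/28063 ≈ -1.0979
q + I = -6472552 - 30810/28063 = -181639257586/28063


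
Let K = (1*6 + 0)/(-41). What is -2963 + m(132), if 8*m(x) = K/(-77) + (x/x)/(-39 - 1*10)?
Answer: -523835105/176792 ≈ -2963.0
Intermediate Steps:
K = -6/41 (K = (6 + 0)*(-1/41) = 6*(-1/41) = -6/41 ≈ -0.14634)
m(x) = -409/176792 (m(x) = (-6/41/(-77) + (x/x)/(-39 - 1*10))/8 = (-6/41*(-1/77) + 1/(-39 - 10))/8 = (6/3157 + 1/(-49))/8 = (6/3157 + 1*(-1/49))/8 = (6/3157 - 1/49)/8 = (⅛)*(-409/22099) = -409/176792)
-2963 + m(132) = -2963 - 409/176792 = -523835105/176792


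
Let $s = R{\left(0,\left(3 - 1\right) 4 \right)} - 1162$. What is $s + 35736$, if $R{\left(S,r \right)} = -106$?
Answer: $34468$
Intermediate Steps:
$s = -1268$ ($s = -106 - 1162 = -1268$)
$s + 35736 = -1268 + 35736 = 34468$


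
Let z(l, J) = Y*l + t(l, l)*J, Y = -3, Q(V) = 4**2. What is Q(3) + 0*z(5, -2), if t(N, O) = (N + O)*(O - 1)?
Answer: 16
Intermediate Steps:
Q(V) = 16
t(N, O) = (-1 + O)*(N + O) (t(N, O) = (N + O)*(-1 + O) = (-1 + O)*(N + O))
z(l, J) = -3*l + J*(-2*l + 2*l**2) (z(l, J) = -3*l + (l**2 - l - l + l*l)*J = -3*l + (l**2 - l - l + l**2)*J = -3*l + (-2*l + 2*l**2)*J = -3*l + J*(-2*l + 2*l**2))
Q(3) + 0*z(5, -2) = 16 + 0*(5*(-3 + 2*(-2)*(-1 + 5))) = 16 + 0*(5*(-3 + 2*(-2)*4)) = 16 + 0*(5*(-3 - 16)) = 16 + 0*(5*(-19)) = 16 + 0*(-95) = 16 + 0 = 16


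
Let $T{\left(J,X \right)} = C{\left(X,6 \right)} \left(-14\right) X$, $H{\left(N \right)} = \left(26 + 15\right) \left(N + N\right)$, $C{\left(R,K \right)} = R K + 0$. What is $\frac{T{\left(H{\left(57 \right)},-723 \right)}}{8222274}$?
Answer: $- \frac{2439402}{456793} \approx -5.3403$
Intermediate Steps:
$C{\left(R,K \right)} = K R$ ($C{\left(R,K \right)} = K R + 0 = K R$)
$H{\left(N \right)} = 82 N$ ($H{\left(N \right)} = 41 \cdot 2 N = 82 N$)
$T{\left(J,X \right)} = - 84 X^{2}$ ($T{\left(J,X \right)} = 6 X \left(-14\right) X = - 84 X X = - 84 X^{2}$)
$\frac{T{\left(H{\left(57 \right)},-723 \right)}}{8222274} = \frac{\left(-84\right) \left(-723\right)^{2}}{8222274} = \left(-84\right) 522729 \cdot \frac{1}{8222274} = \left(-43909236\right) \frac{1}{8222274} = - \frac{2439402}{456793}$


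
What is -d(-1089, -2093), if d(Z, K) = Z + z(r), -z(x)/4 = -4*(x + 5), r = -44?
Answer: 1713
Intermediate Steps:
z(x) = 80 + 16*x (z(x) = -(-16)*(x + 5) = -(-16)*(5 + x) = -4*(-20 - 4*x) = 80 + 16*x)
d(Z, K) = -624 + Z (d(Z, K) = Z + (80 + 16*(-44)) = Z + (80 - 704) = Z - 624 = -624 + Z)
-d(-1089, -2093) = -(-624 - 1089) = -1*(-1713) = 1713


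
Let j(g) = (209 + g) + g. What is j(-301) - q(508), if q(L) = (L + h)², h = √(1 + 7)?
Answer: -258465 - 2032*√2 ≈ -2.6134e+5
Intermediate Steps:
h = 2*√2 (h = √8 = 2*√2 ≈ 2.8284)
j(g) = 209 + 2*g
q(L) = (L + 2*√2)²
j(-301) - q(508) = (209 + 2*(-301)) - (508 + 2*√2)² = (209 - 602) - (508 + 2*√2)² = -393 - (508 + 2*√2)²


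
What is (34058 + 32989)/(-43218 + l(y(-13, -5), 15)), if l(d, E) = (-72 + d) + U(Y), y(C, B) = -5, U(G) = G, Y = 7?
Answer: -67047/43288 ≈ -1.5489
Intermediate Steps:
l(d, E) = -65 + d (l(d, E) = (-72 + d) + 7 = -65 + d)
(34058 + 32989)/(-43218 + l(y(-13, -5), 15)) = (34058 + 32989)/(-43218 + (-65 - 5)) = 67047/(-43218 - 70) = 67047/(-43288) = 67047*(-1/43288) = -67047/43288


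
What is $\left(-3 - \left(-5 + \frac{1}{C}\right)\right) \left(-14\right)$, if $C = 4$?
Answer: $- \frac{49}{2} \approx -24.5$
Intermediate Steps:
$\left(-3 - \left(-5 + \frac{1}{C}\right)\right) \left(-14\right) = \left(-3 - \left(\frac{1}{4} - 5\right)\right) \left(-14\right) = \left(-3 - - \frac{19}{4}\right) \left(-14\right) = \left(-3 + \left(- \frac{1}{4} + 5\right)\right) \left(-14\right) = \left(-3 + \frac{19}{4}\right) \left(-14\right) = \frac{7}{4} \left(-14\right) = - \frac{49}{2}$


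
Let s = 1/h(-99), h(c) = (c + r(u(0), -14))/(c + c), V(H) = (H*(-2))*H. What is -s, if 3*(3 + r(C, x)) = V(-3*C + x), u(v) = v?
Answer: -297/349 ≈ -0.85100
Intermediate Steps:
V(H) = -2*H**2 (V(H) = (-2*H)*H = -2*H**2)
r(C, x) = -3 - 2*(x - 3*C)**2/3 (r(C, x) = -3 + (-2*(-3*C + x)**2)/3 = -3 + (-2*(x - 3*C)**2)/3 = -3 - 2*(x - 3*C)**2/3)
h(c) = (-401/3 + c)/(2*c) (h(c) = (c + (-3 - 2*(-1*(-14) + 3*0)**2/3))/(c + c) = (c + (-3 - 2*(14 + 0)**2/3))/((2*c)) = (c + (-3 - 2/3*14**2))*(1/(2*c)) = (c + (-3 - 2/3*196))*(1/(2*c)) = (c + (-3 - 392/3))*(1/(2*c)) = (c - 401/3)*(1/(2*c)) = (-401/3 + c)*(1/(2*c)) = (-401/3 + c)/(2*c))
s = 297/349 (s = 1/((1/6)*(-401 + 3*(-99))/(-99)) = 1/((1/6)*(-1/99)*(-401 - 297)) = 1/((1/6)*(-1/99)*(-698)) = 1/(349/297) = 297/349 ≈ 0.85100)
-s = -1*297/349 = -297/349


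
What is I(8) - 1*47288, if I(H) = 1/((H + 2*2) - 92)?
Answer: -3783041/80 ≈ -47288.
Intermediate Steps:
I(H) = 1/(-88 + H) (I(H) = 1/((H + 4) - 92) = 1/((4 + H) - 92) = 1/(-88 + H))
I(8) - 1*47288 = 1/(-88 + 8) - 1*47288 = 1/(-80) - 47288 = -1/80 - 47288 = -3783041/80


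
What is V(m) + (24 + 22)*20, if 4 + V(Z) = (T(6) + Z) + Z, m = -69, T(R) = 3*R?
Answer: 796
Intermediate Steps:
V(Z) = 14 + 2*Z (V(Z) = -4 + ((3*6 + Z) + Z) = -4 + ((18 + Z) + Z) = -4 + (18 + 2*Z) = 14 + 2*Z)
V(m) + (24 + 22)*20 = (14 + 2*(-69)) + (24 + 22)*20 = (14 - 138) + 46*20 = -124 + 920 = 796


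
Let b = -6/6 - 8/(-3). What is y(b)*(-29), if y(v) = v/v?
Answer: -29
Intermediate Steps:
b = 5/3 (b = -6*⅙ - 8*(-⅓) = -1 + 8/3 = 5/3 ≈ 1.6667)
y(v) = 1
y(b)*(-29) = 1*(-29) = -29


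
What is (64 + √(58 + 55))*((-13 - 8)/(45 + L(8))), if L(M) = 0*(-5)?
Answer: -448/15 - 7*√113/15 ≈ -34.827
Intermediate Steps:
L(M) = 0
(64 + √(58 + 55))*((-13 - 8)/(45 + L(8))) = (64 + √(58 + 55))*((-13 - 8)/(45 + 0)) = (64 + √113)*(-21/45) = (64 + √113)*(-21*1/45) = (64 + √113)*(-7/15) = -448/15 - 7*√113/15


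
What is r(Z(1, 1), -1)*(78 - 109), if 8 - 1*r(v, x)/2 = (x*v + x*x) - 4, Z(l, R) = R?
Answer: -744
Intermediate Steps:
r(v, x) = 24 - 2*x**2 - 2*v*x (r(v, x) = 16 - 2*((x*v + x*x) - 4) = 16 - 2*((v*x + x**2) - 4) = 16 - 2*((x**2 + v*x) - 4) = 16 - 2*(-4 + x**2 + v*x) = 16 + (8 - 2*x**2 - 2*v*x) = 24 - 2*x**2 - 2*v*x)
r(Z(1, 1), -1)*(78 - 109) = (24 - 2*(-1)**2 - 2*1*(-1))*(78 - 109) = (24 - 2*1 + 2)*(-31) = (24 - 2 + 2)*(-31) = 24*(-31) = -744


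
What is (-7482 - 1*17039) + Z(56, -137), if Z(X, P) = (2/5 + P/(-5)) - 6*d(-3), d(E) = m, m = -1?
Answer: -122436/5 ≈ -24487.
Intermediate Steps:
d(E) = -1
Z(X, P) = 32/5 - P/5 (Z(X, P) = (2/5 + P/(-5)) - 6*(-1) = (2*(1/5) + P*(-1/5)) + 6 = (2/5 - P/5) + 6 = 32/5 - P/5)
(-7482 - 1*17039) + Z(56, -137) = (-7482 - 1*17039) + (32/5 - 1/5*(-137)) = (-7482 - 17039) + (32/5 + 137/5) = -24521 + 169/5 = -122436/5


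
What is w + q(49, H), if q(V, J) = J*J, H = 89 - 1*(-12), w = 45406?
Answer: 55607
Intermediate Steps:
H = 101 (H = 89 + 12 = 101)
q(V, J) = J²
w + q(49, H) = 45406 + 101² = 45406 + 10201 = 55607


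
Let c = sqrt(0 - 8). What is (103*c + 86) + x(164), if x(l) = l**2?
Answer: 26982 + 206*I*sqrt(2) ≈ 26982.0 + 291.33*I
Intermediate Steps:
c = 2*I*sqrt(2) (c = sqrt(-8) = 2*I*sqrt(2) ≈ 2.8284*I)
(103*c + 86) + x(164) = (103*(2*I*sqrt(2)) + 86) + 164**2 = (206*I*sqrt(2) + 86) + 26896 = (86 + 206*I*sqrt(2)) + 26896 = 26982 + 206*I*sqrt(2)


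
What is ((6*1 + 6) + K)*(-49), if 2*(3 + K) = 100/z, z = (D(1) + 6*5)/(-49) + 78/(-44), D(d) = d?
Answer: 1497587/2593 ≈ 577.55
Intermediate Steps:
z = -2593/1078 (z = (1 + 6*5)/(-49) + 78/(-44) = (1 + 30)*(-1/49) + 78*(-1/44) = 31*(-1/49) - 39/22 = -31/49 - 39/22 = -2593/1078 ≈ -2.4054)
K = -61679/2593 (K = -3 + (100/(-2593/1078))/2 = -3 + (100*(-1078/2593))/2 = -3 + (1/2)*(-107800/2593) = -3 - 53900/2593 = -61679/2593 ≈ -23.787)
((6*1 + 6) + K)*(-49) = ((6*1 + 6) - 61679/2593)*(-49) = ((6 + 6) - 61679/2593)*(-49) = (12 - 61679/2593)*(-49) = -30563/2593*(-49) = 1497587/2593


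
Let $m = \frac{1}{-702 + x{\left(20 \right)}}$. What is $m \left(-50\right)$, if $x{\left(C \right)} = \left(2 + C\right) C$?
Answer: $\frac{25}{131} \approx 0.19084$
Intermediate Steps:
$x{\left(C \right)} = C \left(2 + C\right)$
$m = - \frac{1}{262}$ ($m = \frac{1}{-702 + 20 \left(2 + 20\right)} = \frac{1}{-702 + 20 \cdot 22} = \frac{1}{-702 + 440} = \frac{1}{-262} = - \frac{1}{262} \approx -0.0038168$)
$m \left(-50\right) = \left(- \frac{1}{262}\right) \left(-50\right) = \frac{25}{131}$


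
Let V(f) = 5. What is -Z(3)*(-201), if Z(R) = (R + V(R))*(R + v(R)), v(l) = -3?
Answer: 0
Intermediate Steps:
Z(R) = (-3 + R)*(5 + R) (Z(R) = (R + 5)*(R - 3) = (5 + R)*(-3 + R) = (-3 + R)*(5 + R))
-Z(3)*(-201) = -(-15 + 3**2 + 2*3)*(-201) = -(-15 + 9 + 6)*(-201) = -0*(-201) = -1*0 = 0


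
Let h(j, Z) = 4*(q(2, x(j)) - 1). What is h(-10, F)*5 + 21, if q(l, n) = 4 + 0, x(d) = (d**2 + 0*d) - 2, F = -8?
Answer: 81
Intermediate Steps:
x(d) = -2 + d**2 (x(d) = (d**2 + 0) - 2 = d**2 - 2 = -2 + d**2)
q(l, n) = 4
h(j, Z) = 12 (h(j, Z) = 4*(4 - 1) = 4*3 = 12)
h(-10, F)*5 + 21 = 12*5 + 21 = 60 + 21 = 81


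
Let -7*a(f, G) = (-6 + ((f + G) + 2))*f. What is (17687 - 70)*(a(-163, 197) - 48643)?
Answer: -5912458987/7 ≈ -8.4464e+8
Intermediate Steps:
a(f, G) = -f*(-4 + G + f)/7 (a(f, G) = -(-6 + ((f + G) + 2))*f/7 = -(-6 + ((G + f) + 2))*f/7 = -(-6 + (2 + G + f))*f/7 = -(-4 + G + f)*f/7 = -f*(-4 + G + f)/7)
(17687 - 70)*(a(-163, 197) - 48643) = (17687 - 70)*((1/7)*(-163)*(4 - 1*197 - 1*(-163)) - 48643) = 17617*((1/7)*(-163)*(4 - 197 + 163) - 48643) = 17617*((1/7)*(-163)*(-30) - 48643) = 17617*(4890/7 - 48643) = 17617*(-335611/7) = -5912458987/7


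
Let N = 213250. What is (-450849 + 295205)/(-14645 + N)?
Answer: -155644/198605 ≈ -0.78369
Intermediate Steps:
(-450849 + 295205)/(-14645 + N) = (-450849 + 295205)/(-14645 + 213250) = -155644/198605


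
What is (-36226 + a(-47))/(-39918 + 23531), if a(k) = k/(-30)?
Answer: 1086733/491610 ≈ 2.2106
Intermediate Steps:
a(k) = -k/30 (a(k) = k*(-1/30) = -k/30)
(-36226 + a(-47))/(-39918 + 23531) = (-36226 - 1/30*(-47))/(-39918 + 23531) = (-36226 + 47/30)/(-16387) = -1086733/30*(-1/16387) = 1086733/491610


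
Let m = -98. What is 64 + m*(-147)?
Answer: 14470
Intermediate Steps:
64 + m*(-147) = 64 - 98*(-147) = 64 + 14406 = 14470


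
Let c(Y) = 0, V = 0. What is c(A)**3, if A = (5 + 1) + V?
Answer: 0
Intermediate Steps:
A = 6 (A = (5 + 1) + 0 = 6 + 0 = 6)
c(A)**3 = 0**3 = 0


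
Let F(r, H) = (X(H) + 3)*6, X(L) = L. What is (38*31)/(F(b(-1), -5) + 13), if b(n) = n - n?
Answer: 1178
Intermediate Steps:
b(n) = 0
F(r, H) = 18 + 6*H (F(r, H) = (H + 3)*6 = (3 + H)*6 = 18 + 6*H)
(38*31)/(F(b(-1), -5) + 13) = (38*31)/((18 + 6*(-5)) + 13) = 1178/((18 - 30) + 13) = 1178/(-12 + 13) = 1178/1 = 1178*1 = 1178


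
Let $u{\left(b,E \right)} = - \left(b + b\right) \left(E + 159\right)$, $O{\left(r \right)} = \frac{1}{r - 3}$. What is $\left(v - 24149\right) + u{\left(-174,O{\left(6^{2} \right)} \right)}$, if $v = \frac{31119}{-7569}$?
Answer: $\frac{865600364}{27753} \approx 31189.0$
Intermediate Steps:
$v = - \frac{10373}{2523}$ ($v = 31119 \left(- \frac{1}{7569}\right) = - \frac{10373}{2523} \approx -4.1114$)
$O{\left(r \right)} = \frac{1}{-3 + r}$
$u{\left(b,E \right)} = - 2 b \left(159 + E\right)$
$\left(v - 24149\right) + u{\left(-174,O{\left(6^{2} \right)} \right)} = \left(- \frac{10373}{2523} - 24149\right) - - 348 \left(159 + \frac{1}{-3 + 6^{2}}\right) = - \frac{60938300}{2523} - - 348 \left(159 + \frac{1}{-3 + 36}\right) = - \frac{60938300}{2523} - - 348 \left(159 + \frac{1}{33}\right) = - \frac{60938300}{2523} - \left(-348\right) \frac{5248}{33} = - \frac{60938300}{2523} + \frac{608768}{11} = \frac{865600364}{27753}$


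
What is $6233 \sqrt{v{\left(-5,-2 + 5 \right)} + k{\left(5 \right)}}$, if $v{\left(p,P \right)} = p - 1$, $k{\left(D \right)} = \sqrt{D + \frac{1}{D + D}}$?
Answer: $\frac{6233 \sqrt{-600 + 10 \sqrt{510}}}{10} \approx 12057.0 i$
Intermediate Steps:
$k{\left(D \right)} = \sqrt{D + \frac{1}{2 D}}$
$v{\left(p,P \right)} = -1 + p$ ($v{\left(p,P \right)} = p - 1 = -1 + p$)
$6233 \sqrt{v{\left(-5,-2 + 5 \right)} + k{\left(5 \right)}} = 6233 \sqrt{\left(-1 - 5\right) + \frac{\sqrt{\frac{2}{5} + 4 \cdot 5}}{2}} = 6233 \sqrt{-6 + \frac{\sqrt{2 \cdot \frac{1}{5} + 20}}{2}} = 6233 \sqrt{-6 + \frac{\sqrt{\frac{2}{5} + 20}}{2}} = 6233 \sqrt{-6 + \frac{\sqrt{\frac{102}{5}}}{2}} = 6233 \sqrt{-6 + \frac{\frac{1}{5} \sqrt{510}}{2}} = 6233 \sqrt{-6 + \frac{\sqrt{510}}{10}}$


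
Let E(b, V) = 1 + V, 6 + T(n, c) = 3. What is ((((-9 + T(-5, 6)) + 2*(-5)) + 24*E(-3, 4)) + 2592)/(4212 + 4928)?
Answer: 269/914 ≈ 0.29431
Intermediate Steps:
T(n, c) = -3 (T(n, c) = -6 + 3 = -3)
((((-9 + T(-5, 6)) + 2*(-5)) + 24*E(-3, 4)) + 2592)/(4212 + 4928) = ((((-9 - 3) + 2*(-5)) + 24*(1 + 4)) + 2592)/(4212 + 4928) = (((-12 - 10) + 24*5) + 2592)/9140 = ((-22 + 120) + 2592)*(1/9140) = (98 + 2592)*(1/9140) = 2690*(1/9140) = 269/914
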